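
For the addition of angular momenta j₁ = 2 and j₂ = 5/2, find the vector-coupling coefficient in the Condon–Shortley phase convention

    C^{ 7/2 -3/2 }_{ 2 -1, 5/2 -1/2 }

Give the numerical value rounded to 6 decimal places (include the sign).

-0.308607  (= −√(2/21))

triangle: 1!*3!*4!/9! = 144/362880
(j±m)!: 1!*3!*2!*3!*2!*5! = 17280
prefactor² = (2J+1)*Δ*N² = 384/7
  k=0: +1/(0!*1!*3!*2!*0!*2!) = 1/24
  k=1: −1/(1!*0!*2!*1!*1!*3!) = -1/12
Σ = -1/24  ⇒  CG² = 384/7*(-1/24)² = 2/21
CG = −√(2/21) = -0.308607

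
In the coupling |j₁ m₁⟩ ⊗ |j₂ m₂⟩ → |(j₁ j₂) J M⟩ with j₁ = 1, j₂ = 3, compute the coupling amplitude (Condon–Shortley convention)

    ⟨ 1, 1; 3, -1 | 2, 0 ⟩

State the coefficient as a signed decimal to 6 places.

triangle: 2!×0!×4!/7! = 48/5040
(j±m)!: 2!×0!×2!×4!×2!×2! = 384
prefactor² = (2J+1)×Δ×N² = 128/7
  k=0: +1/(0!×2!×0!×2!×0!×2!) = 1/8
Σ = 1/8  ⇒  CG² = 128/7×1/8² = 2/7
CG = +√(2/7) = +0.534522

+0.534522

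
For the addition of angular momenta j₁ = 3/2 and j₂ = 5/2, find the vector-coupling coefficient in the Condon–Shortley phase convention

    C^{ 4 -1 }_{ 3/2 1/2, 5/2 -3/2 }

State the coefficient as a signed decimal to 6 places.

triangle: 0!*3!*5!/9! = 720/362880
(j±m)!: 2!*1!*1!*4!*3!*5! = 34560
prefactor² = (2J+1)*Δ*N² = 4320/7
  k=0: +1/(0!*0!*1!*1!*2!*4!) = 1/48
Σ = 1/48  ⇒  CG² = 4320/7*1/48² = 15/56
CG = +√(15/56) = +0.517549

+0.517549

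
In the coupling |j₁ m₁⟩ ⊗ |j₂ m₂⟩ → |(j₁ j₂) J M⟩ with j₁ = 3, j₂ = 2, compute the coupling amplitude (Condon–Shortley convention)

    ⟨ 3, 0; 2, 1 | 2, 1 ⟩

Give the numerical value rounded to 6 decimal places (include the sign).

triangle: 3!·3!·1!/8! = 36/40320
(j±m)!: 3!·3!·3!·1!·3!·1! = 1296
prefactor² = (2J+1)·Δ·N² = 81/14
  k=2: +1/(2!·1!·1!·1!·2!·0!) = 1/4
  k=3: −1/(3!·0!·0!·0!·3!·1!) = -1/36
Σ = 2/9  ⇒  CG² = 81/14·2/9² = 2/7
CG = +√(2/7) = +0.534522

+√(2/7) ≈ +0.534522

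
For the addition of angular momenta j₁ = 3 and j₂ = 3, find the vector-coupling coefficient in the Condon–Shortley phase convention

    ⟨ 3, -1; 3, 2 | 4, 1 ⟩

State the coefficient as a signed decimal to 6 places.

+0.455842  (= +√(16/77))

j₁+j₂−J=2  J+j₁−j₂=4  J−j₁+j₂=4  j₁+j₂+J+1=11
(j₁±m₁, j₂±m₂, J±M) = (2,4,5,1,5,3)
P² = 82944/77
sum k=1..2:
  [1] −1/144 = -1/144
  [2] +1/48 = 1/48
S = 1/72
C² = P²·S² = 16/77 ; C = +0.455842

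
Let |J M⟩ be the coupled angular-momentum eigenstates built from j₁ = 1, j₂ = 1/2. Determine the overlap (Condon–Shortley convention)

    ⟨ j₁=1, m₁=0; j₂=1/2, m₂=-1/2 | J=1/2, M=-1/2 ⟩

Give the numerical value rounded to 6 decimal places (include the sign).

+0.577350

triangle: 1!×1!×0!/3! = 1/6
(j±m)!: 1!×1!×0!×1!×0!×1! = 1
prefactor² = (2J+1)×Δ×N² = 1/3
  k=0: +1/(0!×1!×1!×0!×0!×0!) = 1
Σ = 1  ⇒  CG² = 1/3×1² = 1/3
CG = +√(1/3) = +0.577350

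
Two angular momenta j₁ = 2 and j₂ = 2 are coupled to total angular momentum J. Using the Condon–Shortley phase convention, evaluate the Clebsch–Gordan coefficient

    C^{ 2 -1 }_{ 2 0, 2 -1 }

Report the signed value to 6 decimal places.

j₁+j₂−J=2  J+j₁−j₂=2  J−j₁+j₂=2  j₁+j₂+J+1=7
(j₁±m₁, j₂±m₂, J±M) = (2,2,1,3,1,3)
P² = 8/7
sum k=0..1:
  [0] +1/4 = 1/4
  [1] −1/2 = -1/2
S = -1/4
C² = P²·S² = 1/14 ; C = -0.267261

−√(1/14) = -0.267261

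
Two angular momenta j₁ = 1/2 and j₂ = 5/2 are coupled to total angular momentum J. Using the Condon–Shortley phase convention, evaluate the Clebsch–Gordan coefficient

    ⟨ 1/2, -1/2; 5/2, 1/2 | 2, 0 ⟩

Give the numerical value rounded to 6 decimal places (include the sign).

-0.707107  (= −√(1/2))

√[5·1!0!4!/6! · 0!1!3!2!2!2!] = √(8)
  +(−1)^1/∏(1,0,0,2,0,2)! = -1/4  (running -1/4)
⟨..|..⟩ = √(8)·(-1/4) = -0.707107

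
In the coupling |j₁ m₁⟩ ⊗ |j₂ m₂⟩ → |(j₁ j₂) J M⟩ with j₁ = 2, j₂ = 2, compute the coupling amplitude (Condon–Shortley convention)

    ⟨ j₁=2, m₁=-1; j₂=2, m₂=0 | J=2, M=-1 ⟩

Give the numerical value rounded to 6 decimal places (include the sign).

j₁+j₂−J=2  J+j₁−j₂=2  J−j₁+j₂=2  j₁+j₂+J+1=7
(j₁±m₁, j₂±m₂, J±M) = (1,3,2,2,1,3)
P² = 8/7
sum k=1..2:
  [1] −1/2 = -1/2
  [2] +1/4 = 1/4
S = -1/4
C² = P²·S² = 1/14 ; C = -0.267261

-0.267261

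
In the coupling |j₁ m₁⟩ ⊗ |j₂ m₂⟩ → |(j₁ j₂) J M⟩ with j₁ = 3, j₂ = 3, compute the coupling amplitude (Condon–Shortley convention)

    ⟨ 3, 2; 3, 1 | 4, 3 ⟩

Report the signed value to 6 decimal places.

triangle: 2!*4!*4!/11! = 1152/39916800
(j±m)!: 5!*1!*4!*2!*7!*1! = 29030400
prefactor² = (2J+1)*Δ*N² = 82944/11
  k=0: +1/(0!*2!*1!*4!*3!*0!) = 1/288
  k=1: −1/(1!*1!*0!*3!*4!*1!) = -1/144
Σ = -1/288  ⇒  CG² = 82944/11*(-1/288)² = 1/11
CG = −√(1/11) = -0.301511

−√(1/11) ≈ -0.301511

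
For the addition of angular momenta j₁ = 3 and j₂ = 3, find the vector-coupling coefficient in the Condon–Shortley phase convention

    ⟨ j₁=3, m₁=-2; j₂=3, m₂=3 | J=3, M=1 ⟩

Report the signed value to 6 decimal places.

−√(1/3) = -0.577350

j₁+j₂−J=3  J+j₁−j₂=3  J−j₁+j₂=3  j₁+j₂+J+1=10
(j₁±m₁, j₂±m₂, J±M) = (1,5,6,0,4,2)
P² = 1728
sum k=3..3:
  [3] −1/72 = -1/72
S = -1/72
C² = P²·S² = 1/3 ; C = -0.577350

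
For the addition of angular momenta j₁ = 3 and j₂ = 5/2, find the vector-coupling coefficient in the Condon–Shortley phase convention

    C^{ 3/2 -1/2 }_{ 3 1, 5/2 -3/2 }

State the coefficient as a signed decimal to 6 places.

-0.483046

√[4·4!2!1!/8! · 4!2!1!4!1!2!] = √(384/35)
  +(−1)^0/∏(0,4,2,1,0,0)! = 1/48  (running 1/48)
  +(−1)^1/∏(1,3,1,0,1,1)! = -1/6  (running -7/48)
⟨..|..⟩ = √(384/35)·(-7/48) = -0.483046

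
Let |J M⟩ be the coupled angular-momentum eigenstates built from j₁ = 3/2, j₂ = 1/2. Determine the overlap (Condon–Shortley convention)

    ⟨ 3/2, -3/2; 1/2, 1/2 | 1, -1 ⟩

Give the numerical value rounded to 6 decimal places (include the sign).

-0.866025

√[3·1!2!0!/4! · 0!3!1!0!0!2!] = √(3)
  +(−1)^1/∏(1,0,2,0,0,0)! = -1/2  (running -1/2)
⟨..|..⟩ = √(3)·(-1/2) = -0.866025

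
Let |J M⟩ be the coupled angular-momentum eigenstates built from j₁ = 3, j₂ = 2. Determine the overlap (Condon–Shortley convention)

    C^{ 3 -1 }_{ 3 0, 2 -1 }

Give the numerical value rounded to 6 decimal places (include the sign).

√[7·2!4!2!/9! · 3!3!1!3!2!4!] = √(96/5)
  +(−1)^0/∏(0,2,3,1,1,1)! = 1/12  (running 1/12)
  +(−1)^1/∏(1,1,2,0,2,2)! = -1/8  (running -1/24)
⟨..|..⟩ = √(96/5)·(-1/24) = -0.182574

-0.182574  (= −√(1/30))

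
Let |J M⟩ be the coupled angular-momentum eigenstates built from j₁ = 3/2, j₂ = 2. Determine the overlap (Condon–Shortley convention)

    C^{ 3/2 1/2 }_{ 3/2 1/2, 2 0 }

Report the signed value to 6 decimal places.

j₁+j₂−J=2  J+j₁−j₂=1  J−j₁+j₂=2  j₁+j₂+J+1=6
(j₁±m₁, j₂±m₂, J±M) = (2,1,2,2,2,1)
P² = 16/45
sum k=0..1:
  [0] +1/4 = 1/4
  [1] −1/1 = -1
S = -3/4
C² = P²·S² = 1/5 ; C = -0.447214

-0.447214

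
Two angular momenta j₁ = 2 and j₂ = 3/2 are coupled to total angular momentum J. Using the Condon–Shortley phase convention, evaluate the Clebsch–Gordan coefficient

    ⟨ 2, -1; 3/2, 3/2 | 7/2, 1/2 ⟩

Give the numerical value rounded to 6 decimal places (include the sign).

+0.338062  (= +√(4/35))

j₁+j₂−J=0  J+j₁−j₂=4  J−j₁+j₂=3  j₁+j₂+J+1=8
(j₁±m₁, j₂±m₂, J±M) = (1,3,3,0,4,3)
P² = 5184/35
sum k=0..0:
  [0] +1/36 = 1/36
S = 1/36
C² = P²·S² = 4/35 ; C = +0.338062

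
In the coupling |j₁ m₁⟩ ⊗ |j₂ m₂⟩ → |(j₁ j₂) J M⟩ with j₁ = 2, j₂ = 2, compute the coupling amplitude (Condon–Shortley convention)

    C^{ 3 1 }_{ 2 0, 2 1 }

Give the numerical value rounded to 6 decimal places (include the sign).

√[7·1!3!3!/8! · 2!2!3!1!4!2!] = √(36/5)
  +(−1)^0/∏(0,1,2,3,1,0)! = 1/12  (running 1/12)
  +(−1)^1/∏(1,0,1,2,2,1)! = -1/4  (running -1/6)
⟨..|..⟩ = √(36/5)·(-1/6) = -0.447214

-0.447214  (= −√(1/5))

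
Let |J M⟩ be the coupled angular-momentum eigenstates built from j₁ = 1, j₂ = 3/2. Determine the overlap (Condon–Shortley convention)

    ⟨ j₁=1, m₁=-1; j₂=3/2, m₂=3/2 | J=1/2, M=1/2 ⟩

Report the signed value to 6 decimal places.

+0.707107

√[2·2!0!1!/4! · 0!2!3!0!1!0!] = √(2)
  +(−1)^2/∏(2,0,0,1,0,0)! = 1/2  (running 1/2)
⟨..|..⟩ = √(2)·(1/2) = +0.707107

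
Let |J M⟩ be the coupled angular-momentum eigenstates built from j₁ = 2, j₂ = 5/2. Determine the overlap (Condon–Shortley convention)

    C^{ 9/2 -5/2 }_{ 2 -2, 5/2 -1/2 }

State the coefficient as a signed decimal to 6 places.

j₁+j₂−J=0  J+j₁−j₂=4  J−j₁+j₂=5  j₁+j₂+J+1=10
(j₁±m₁, j₂±m₂, J±M) = (0,4,2,3,2,7)
P² = 23040
sum k=0..0:
  [0] +1/288 = 1/288
S = 1/288
C² = P²·S² = 5/18 ; C = +0.527046

+√(5/18) = +0.527046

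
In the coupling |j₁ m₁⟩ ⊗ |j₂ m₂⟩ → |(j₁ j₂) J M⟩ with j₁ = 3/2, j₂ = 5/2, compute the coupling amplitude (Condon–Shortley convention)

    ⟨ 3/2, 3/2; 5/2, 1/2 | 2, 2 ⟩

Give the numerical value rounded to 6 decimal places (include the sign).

+0.377964

triangle: 2!·1!·3!/7! = 12/5040
(j±m)!: 3!·0!·3!·2!·4!·0! = 1728
prefactor² = (2J+1)·Δ·N² = 144/7
  k=0: +1/(0!·2!·0!·3!·1!·0!) = 1/12
Σ = 1/12  ⇒  CG² = 144/7·1/12² = 1/7
CG = +√(1/7) = +0.377964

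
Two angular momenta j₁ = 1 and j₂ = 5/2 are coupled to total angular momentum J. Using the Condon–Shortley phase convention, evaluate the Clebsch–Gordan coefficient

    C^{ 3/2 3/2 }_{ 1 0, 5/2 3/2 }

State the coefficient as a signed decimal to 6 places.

j₁+j₂−J=2  J+j₁−j₂=0  J−j₁+j₂=3  j₁+j₂+J+1=6
(j₁±m₁, j₂±m₂, J±M) = (1,1,4,1,3,0)
P² = 48/5
sum k=1..1:
  [1] −1/6 = -1/6
S = -1/6
C² = P²·S² = 4/15 ; C = -0.516398

-0.516398  (= −√(4/15))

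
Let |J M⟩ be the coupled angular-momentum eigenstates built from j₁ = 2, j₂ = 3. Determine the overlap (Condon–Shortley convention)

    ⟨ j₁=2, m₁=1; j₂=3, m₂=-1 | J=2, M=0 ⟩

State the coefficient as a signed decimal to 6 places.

j₁+j₂−J=3  J+j₁−j₂=1  J−j₁+j₂=3  j₁+j₂+J+1=8
(j₁±m₁, j₂±m₂, J±M) = (3,1,2,4,2,2)
P² = 36/7
sum k=0..1:
  [0] +1/12 = 1/12
  [1] −1/4 = -1/4
S = -1/6
C² = P²·S² = 1/7 ; C = -0.377964

-0.377964  (= −√(1/7))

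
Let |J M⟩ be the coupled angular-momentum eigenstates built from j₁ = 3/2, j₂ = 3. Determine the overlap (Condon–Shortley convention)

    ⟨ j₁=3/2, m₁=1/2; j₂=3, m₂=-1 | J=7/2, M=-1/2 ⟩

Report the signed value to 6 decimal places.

+√(2/7) ≈ +0.534522

√[8·1!2!5!/9! · 2!1!2!4!3!4!] = √(512/7)
  +(−1)^0/∏(0,1,1,2,1,3)! = 1/12  (running 1/12)
  +(−1)^1/∏(1,0,0,1,2,4)! = -1/48  (running 1/16)
⟨..|..⟩ = √(512/7)·(1/16) = +0.534522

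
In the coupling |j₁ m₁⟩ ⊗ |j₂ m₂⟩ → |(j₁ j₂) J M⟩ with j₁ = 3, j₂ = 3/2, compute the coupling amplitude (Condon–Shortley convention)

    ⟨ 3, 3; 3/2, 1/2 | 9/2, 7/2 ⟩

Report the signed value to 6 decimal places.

triangle: 0!*6!*3!/10! = 4320/3628800
(j±m)!: 6!*0!*2!*1!*8!*1! = 58060800
prefactor² = (2J+1)*Δ*N² = 691200
  k=0: +1/(0!*0!*0!*2!*6!*1!) = 1/1440
Σ = 1/1440  ⇒  CG² = 691200*1/1440² = 1/3
CG = +√(1/3) = +0.577350

+√(1/3) ≈ +0.577350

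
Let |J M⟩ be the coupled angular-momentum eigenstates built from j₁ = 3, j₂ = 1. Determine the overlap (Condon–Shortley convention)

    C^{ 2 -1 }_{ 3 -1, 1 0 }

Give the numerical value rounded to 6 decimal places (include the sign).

j₁+j₂−J=2  J+j₁−j₂=4  J−j₁+j₂=0  j₁+j₂+J+1=7
(j₁±m₁, j₂±m₂, J±M) = (2,4,1,1,1,3)
P² = 96/7
sum k=1..1:
  [1] −1/6 = -1/6
S = -1/6
C² = P²·S² = 8/21 ; C = -0.617213

−√(8/21) ≈ -0.617213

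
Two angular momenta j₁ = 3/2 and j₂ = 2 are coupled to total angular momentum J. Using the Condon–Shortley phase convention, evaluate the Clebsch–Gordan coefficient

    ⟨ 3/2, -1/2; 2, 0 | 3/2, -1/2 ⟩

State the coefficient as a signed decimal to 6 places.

√[4·2!1!2!/6! · 1!2!2!2!1!2!] = √(16/45)
  +(−1)^1/∏(1,1,1,1,0,1)! = -1  (running -1)
  +(−1)^2/∏(2,0,0,0,1,2)! = 1/4  (running -3/4)
⟨..|..⟩ = √(16/45)·(-3/4) = -0.447214

−√(1/5) ≈ -0.447214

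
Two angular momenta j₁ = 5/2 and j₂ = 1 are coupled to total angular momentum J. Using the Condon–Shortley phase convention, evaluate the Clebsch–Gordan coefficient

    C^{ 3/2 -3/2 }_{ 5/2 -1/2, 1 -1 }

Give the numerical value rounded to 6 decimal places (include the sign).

+√(1/15) ≈ +0.258199

triangle: 2!·3!·0!/6! = 12/720
(j±m)!: 2!·3!·0!·2!·0!·3! = 144
prefactor² = (2J+1)·Δ·N² = 48/5
  k=0: +1/(0!·2!·3!·0!·0!·0!) = 1/12
Σ = 1/12  ⇒  CG² = 48/5·1/12² = 1/15
CG = +√(1/15) = +0.258199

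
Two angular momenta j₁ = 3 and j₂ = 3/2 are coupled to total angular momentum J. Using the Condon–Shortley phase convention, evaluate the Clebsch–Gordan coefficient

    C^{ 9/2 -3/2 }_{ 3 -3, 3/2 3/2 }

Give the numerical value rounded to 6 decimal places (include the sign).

triangle: 0!×6!×3!/10! = 4320/3628800
(j±m)!: 0!×6!×3!×0!×3!×6! = 18662400
prefactor² = (2J+1)×Δ×N² = 1555200/7
  k=0: +1/(0!×0!×6!×3!×0!×0!) = 1/4320
Σ = 1/4320  ⇒  CG² = 1555200/7×1/4320² = 1/84
CG = +√(1/84) = +0.109109

+0.109109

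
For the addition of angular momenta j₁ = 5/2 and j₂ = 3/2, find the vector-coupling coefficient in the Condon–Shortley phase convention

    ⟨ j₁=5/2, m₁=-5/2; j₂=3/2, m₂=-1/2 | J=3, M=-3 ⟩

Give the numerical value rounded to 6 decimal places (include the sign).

-0.790569

√[7·1!4!2!/8! · 0!5!1!2!0!6!] = √(1440)
  +(−1)^1/∏(1,0,4,0,0,2)! = -1/48  (running -1/48)
⟨..|..⟩ = √(1440)·(-1/48) = -0.790569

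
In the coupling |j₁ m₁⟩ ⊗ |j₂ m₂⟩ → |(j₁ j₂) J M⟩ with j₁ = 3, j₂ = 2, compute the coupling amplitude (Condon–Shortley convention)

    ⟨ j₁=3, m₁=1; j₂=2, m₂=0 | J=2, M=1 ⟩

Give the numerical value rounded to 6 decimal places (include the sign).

-0.377964  (= −√(1/7))

triangle: 3!·3!·1!/8! = 36/40320
(j±m)!: 4!·2!·2!·2!·3!·1! = 1152
prefactor² = (2J+1)·Δ·N² = 36/7
  k=1: −1/(1!·2!·1!·1!·2!·0!) = -1/4
  k=2: +1/(2!·1!·0!·0!·3!·1!) = 1/12
Σ = -1/6  ⇒  CG² = 36/7·(-1/6)² = 1/7
CG = −√(1/7) = -0.377964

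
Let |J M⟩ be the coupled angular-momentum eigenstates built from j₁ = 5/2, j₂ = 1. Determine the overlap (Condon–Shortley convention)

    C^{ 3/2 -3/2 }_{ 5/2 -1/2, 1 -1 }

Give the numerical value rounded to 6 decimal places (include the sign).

+0.258199

triangle: 2!·3!·0!/6! = 12/720
(j±m)!: 2!·3!·0!·2!·0!·3! = 144
prefactor² = (2J+1)·Δ·N² = 48/5
  k=0: +1/(0!·2!·3!·0!·0!·0!) = 1/12
Σ = 1/12  ⇒  CG² = 48/5·1/12² = 1/15
CG = +√(1/15) = +0.258199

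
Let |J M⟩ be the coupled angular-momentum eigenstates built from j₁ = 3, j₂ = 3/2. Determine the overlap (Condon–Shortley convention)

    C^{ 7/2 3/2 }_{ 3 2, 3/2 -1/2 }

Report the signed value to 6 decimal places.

√[8·1!5!2!/9! · 5!1!1!2!5!2!] = √(6400/21)
  +(−1)^0/∏(0,1,1,1,4,1)! = 1/24  (running 1/24)
  +(−1)^1/∏(1,0,0,0,5,2)! = -1/240  (running 3/80)
⟨..|..⟩ = √(6400/21)·(3/80) = +0.654654

+√(3/7) ≈ +0.654654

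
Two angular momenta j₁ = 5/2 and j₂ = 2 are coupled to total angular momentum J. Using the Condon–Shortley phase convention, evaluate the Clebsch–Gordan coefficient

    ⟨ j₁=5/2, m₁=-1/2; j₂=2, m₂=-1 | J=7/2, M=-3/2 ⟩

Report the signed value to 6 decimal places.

+0.308607

j₁+j₂−J=1  J+j₁−j₂=4  J−j₁+j₂=3  j₁+j₂+J+1=9
(j₁±m₁, j₂±m₂, J±M) = (2,3,1,3,2,5)
P² = 384/7
sum k=0..1:
  [0] +1/12 = 1/12
  [1] −1/24 = -1/24
S = 1/24
C² = P²·S² = 2/21 ; C = +0.308607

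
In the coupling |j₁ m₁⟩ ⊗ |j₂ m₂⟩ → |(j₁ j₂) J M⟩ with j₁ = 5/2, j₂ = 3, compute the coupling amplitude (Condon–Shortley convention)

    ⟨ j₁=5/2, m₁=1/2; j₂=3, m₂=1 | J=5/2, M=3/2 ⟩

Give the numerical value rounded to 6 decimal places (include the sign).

+0.169031  (= +√(1/35))

triangle: 3!·2!·3!/9! = 72/362880
(j±m)!: 3!·2!·4!·2!·4!·1! = 13824
prefactor² = (2J+1)·Δ·N² = 576/35
  k=1: −1/(1!·2!·1!·3!·1!·0!) = -1/12
  k=2: +1/(2!·1!·0!·2!·2!·1!) = 1/8
Σ = 1/24  ⇒  CG² = 576/35·1/24² = 1/35
CG = +√(1/35) = +0.169031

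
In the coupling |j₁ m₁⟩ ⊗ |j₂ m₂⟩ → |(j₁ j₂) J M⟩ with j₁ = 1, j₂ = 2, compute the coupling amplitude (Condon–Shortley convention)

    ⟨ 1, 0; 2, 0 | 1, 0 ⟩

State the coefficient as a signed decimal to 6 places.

√[3·2!0!2!/5! · 1!1!2!2!1!1!] = √(2/5)
  +(−1)^1/∏(1,1,0,1,0,1)! = -1  (running -1)
⟨..|..⟩ = √(2/5)·(-1) = -0.632456

-0.632456  (= −√(2/5))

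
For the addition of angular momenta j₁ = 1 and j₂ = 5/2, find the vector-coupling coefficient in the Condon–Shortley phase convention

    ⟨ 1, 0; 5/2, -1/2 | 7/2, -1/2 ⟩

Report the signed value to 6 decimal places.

j₁+j₂−J=0  J+j₁−j₂=2  J−j₁+j₂=5  j₁+j₂+J+1=8
(j₁±m₁, j₂±m₂, J±M) = (1,1,2,3,3,4)
P² = 576/7
sum k=0..0:
  [0] +1/12 = 1/12
S = 1/12
C² = P²·S² = 4/7 ; C = +0.755929

+0.755929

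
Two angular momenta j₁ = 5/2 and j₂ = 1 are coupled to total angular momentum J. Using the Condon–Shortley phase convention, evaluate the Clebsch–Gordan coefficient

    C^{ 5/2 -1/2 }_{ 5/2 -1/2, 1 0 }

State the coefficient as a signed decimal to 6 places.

-0.169031  (= −√(1/35))

j₁+j₂−J=1  J+j₁−j₂=4  J−j₁+j₂=1  j₁+j₂+J+1=7
(j₁±m₁, j₂±m₂, J±M) = (2,3,1,1,2,3)
P² = 144/35
sum k=0..1:
  [0] +1/6 = 1/6
  [1] −1/4 = -1/4
S = -1/12
C² = P²·S² = 1/35 ; C = -0.169031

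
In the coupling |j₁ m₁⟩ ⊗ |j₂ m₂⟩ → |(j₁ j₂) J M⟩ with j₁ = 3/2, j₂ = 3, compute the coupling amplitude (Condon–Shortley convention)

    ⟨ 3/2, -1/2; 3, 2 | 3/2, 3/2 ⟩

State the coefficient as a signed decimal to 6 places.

+0.534522

j₁+j₂−J=3  J+j₁−j₂=0  J−j₁+j₂=3  j₁+j₂+J+1=7
(j₁±m₁, j₂±m₂, J±M) = (1,2,5,1,3,0)
P² = 288/7
sum k=2..2:
  [2] +1/12 = 1/12
S = 1/12
C² = P²·S² = 2/7 ; C = +0.534522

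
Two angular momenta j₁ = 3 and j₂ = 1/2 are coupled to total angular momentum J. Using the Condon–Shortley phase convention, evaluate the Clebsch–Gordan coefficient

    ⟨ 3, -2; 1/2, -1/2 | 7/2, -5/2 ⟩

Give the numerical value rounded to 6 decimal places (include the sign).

+√(6/7) ≈ +0.925820

triangle: 0!*6!*1!/8! = 720/40320
(j±m)!: 1!*5!*0!*1!*1!*6! = 86400
prefactor² = (2J+1)*Δ*N² = 86400/7
  k=0: +1/(0!*0!*5!*0!*1!*1!) = 1/120
Σ = 1/120  ⇒  CG² = 86400/7*1/120² = 6/7
CG = +√(6/7) = +0.925820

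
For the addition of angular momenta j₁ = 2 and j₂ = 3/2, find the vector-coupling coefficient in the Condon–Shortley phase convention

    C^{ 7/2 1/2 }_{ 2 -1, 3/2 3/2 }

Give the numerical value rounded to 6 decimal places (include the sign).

√[8·0!4!3!/8! · 1!3!3!0!4!3!] = √(5184/35)
  +(−1)^0/∏(0,0,3,3,1,0)! = 1/36  (running 1/36)
⟨..|..⟩ = √(5184/35)·(1/36) = +0.338062

+0.338062  (= +√(4/35))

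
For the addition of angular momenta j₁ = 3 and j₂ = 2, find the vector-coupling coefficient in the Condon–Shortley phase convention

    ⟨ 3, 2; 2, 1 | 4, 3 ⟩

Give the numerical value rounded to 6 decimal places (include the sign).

triangle: 1!·5!·3!/10! = 720/3628800
(j±m)!: 5!·1!·3!·1!·7!·1! = 3628800
prefactor² = (2J+1)·Δ·N² = 6480
  k=0: +1/(0!·1!·1!·3!·4!·0!) = 1/144
  k=1: −1/(1!·0!·0!·2!·5!·1!) = -1/240
Σ = 1/360  ⇒  CG² = 6480·1/360² = 1/20
CG = +√(1/20) = +0.223607

+0.223607  (= +√(1/20))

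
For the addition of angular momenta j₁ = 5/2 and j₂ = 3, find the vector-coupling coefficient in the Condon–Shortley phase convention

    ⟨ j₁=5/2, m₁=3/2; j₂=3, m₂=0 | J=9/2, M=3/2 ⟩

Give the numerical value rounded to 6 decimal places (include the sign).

+0.540562  (= +√(45/154))

j₁+j₂−J=1  J+j₁−j₂=4  J−j₁+j₂=5  j₁+j₂+J+1=11
(j₁±m₁, j₂±m₂, J±M) = (4,1,3,3,6,3)
P² = 207360/77
sum k=0..1:
  [0] +1/72 = 1/72
  [1] −1/288 = -1/288
S = 1/96
C² = P²·S² = 45/154 ; C = +0.540562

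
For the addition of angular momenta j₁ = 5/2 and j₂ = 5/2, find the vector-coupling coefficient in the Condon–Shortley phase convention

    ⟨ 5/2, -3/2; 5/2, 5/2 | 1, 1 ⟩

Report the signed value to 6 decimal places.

triangle: 4!×1!×1!/7! = 24/5040
(j±m)!: 1!×4!×5!×0!×2!×0! = 5760
prefactor² = (2J+1)×Δ×N² = 576/7
  k=4: +1/(4!×0!×0!×1!×1!×0!) = 1/24
Σ = 1/24  ⇒  CG² = 576/7×1/24² = 1/7
CG = +√(1/7) = +0.377964

+√(1/7) = +0.377964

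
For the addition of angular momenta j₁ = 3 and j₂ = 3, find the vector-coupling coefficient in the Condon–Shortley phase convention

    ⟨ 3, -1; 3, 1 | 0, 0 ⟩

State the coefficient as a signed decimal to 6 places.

+0.377964

j₁+j₂−J=6  J+j₁−j₂=0  J−j₁+j₂=0  j₁+j₂+J+1=7
(j₁±m₁, j₂±m₂, J±M) = (2,4,4,2,0,0)
P² = 2304/7
sum k=4..4:
  [4] +1/48 = 1/48
S = 1/48
C² = P²·S² = 1/7 ; C = +0.377964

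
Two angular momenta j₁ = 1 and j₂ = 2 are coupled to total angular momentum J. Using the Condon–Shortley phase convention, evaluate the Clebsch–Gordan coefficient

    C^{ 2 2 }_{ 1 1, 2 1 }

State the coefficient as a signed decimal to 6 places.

+0.577350

√[5·1!1!3!/6! · 2!0!3!1!4!0!] = √(12)
  +(−1)^0/∏(0,1,0,3,1,0)! = 1/6  (running 1/6)
⟨..|..⟩ = √(12)·(1/6) = +0.577350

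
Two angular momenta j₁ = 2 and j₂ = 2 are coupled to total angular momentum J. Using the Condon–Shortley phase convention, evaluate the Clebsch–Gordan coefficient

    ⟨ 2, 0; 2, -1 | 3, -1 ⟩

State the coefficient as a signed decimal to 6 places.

+0.447214

triangle: 1!×3!×3!/8! = 36/40320
(j±m)!: 2!×2!×1!×3!×2!×4! = 1152
prefactor² = (2J+1)×Δ×N² = 36/5
  k=0: +1/(0!×1!×2!×1!×1!×2!) = 1/4
  k=1: −1/(1!×0!×1!×0!×2!×3!) = -1/12
Σ = 1/6  ⇒  CG² = 36/5×1/6² = 1/5
CG = +√(1/5) = +0.447214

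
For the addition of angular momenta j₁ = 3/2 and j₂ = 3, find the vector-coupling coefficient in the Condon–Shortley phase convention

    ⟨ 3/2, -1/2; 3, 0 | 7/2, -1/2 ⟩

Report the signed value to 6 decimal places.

-0.308607

√[8·1!2!5!/9! · 1!2!3!3!3!4!] = √(384/7)
  +(−1)^0/∏(0,1,2,3,0,2)! = 1/24  (running 1/24)
  +(−1)^1/∏(1,0,1,2,1,3)! = -1/12  (running -1/24)
⟨..|..⟩ = √(384/7)·(-1/24) = -0.308607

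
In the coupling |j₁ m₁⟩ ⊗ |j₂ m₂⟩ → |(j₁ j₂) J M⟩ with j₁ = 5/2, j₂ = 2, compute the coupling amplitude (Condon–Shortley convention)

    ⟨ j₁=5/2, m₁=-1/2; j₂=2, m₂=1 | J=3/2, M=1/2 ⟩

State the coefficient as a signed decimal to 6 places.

+√(5/21) ≈ +0.487950

triangle: 3!*2!*1!/7! = 12/5040
(j±m)!: 2!*3!*3!*1!*2!*1! = 144
prefactor² = (2J+1)*Δ*N² = 48/35
  k=2: +1/(2!*1!*1!*1!*1!*0!) = 1/2
  k=3: −1/(3!*0!*0!*0!*2!*1!) = -1/12
Σ = 5/12  ⇒  CG² = 48/35*5/12² = 5/21
CG = +√(5/21) = +0.487950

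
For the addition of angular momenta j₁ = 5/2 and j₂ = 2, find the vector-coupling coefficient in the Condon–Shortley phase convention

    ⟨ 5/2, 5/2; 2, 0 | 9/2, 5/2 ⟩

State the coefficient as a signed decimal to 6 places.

+√(1/6) = +0.408248

triangle: 0!·5!·4!/10! = 2880/3628800
(j±m)!: 5!·0!·2!·2!·7!·2! = 4838400
prefactor² = (2J+1)·Δ·N² = 38400
  k=0: +1/(0!·0!·0!·2!·5!·2!) = 1/480
Σ = 1/480  ⇒  CG² = 38400·1/480² = 1/6
CG = +√(1/6) = +0.408248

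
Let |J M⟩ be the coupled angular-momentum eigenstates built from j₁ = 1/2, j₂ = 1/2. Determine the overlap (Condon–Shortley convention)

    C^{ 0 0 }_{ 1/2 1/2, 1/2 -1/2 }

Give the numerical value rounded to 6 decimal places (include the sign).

√[1·1!0!0!/2! · 1!0!0!1!0!0!] = √(1/2)
  +(−1)^0/∏(0,1,0,0,0,0)! = 1  (running 1)
⟨..|..⟩ = √(1/2)·(1) = +0.707107

+√(1/2) = +0.707107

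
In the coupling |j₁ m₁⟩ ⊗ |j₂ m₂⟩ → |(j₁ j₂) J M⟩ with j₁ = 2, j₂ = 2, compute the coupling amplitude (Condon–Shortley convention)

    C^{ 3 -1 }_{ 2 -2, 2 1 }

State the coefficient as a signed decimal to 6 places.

√[7·1!3!3!/8! · 0!4!3!1!2!4!] = √(216/5)
  +(−1)^1/∏(1,0,3,2,0,1)! = -1/12  (running -1/12)
⟨..|..⟩ = √(216/5)·(-1/12) = -0.547723

-0.547723  (= −√(3/10))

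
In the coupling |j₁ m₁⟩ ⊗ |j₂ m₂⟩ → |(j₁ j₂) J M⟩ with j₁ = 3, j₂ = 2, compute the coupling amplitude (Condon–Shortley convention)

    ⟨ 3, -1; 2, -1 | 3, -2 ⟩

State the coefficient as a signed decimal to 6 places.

√[7·2!4!2!/9! · 2!4!1!3!1!5!] = √(64)
  +(−1)^0/∏(0,2,4,1,0,1)! = 1/48  (running 1/48)
  +(−1)^1/∏(1,1,3,0,1,2)! = -1/12  (running -1/16)
⟨..|..⟩ = √(64)·(-1/16) = -0.500000

-0.500000  (= −√(1/4))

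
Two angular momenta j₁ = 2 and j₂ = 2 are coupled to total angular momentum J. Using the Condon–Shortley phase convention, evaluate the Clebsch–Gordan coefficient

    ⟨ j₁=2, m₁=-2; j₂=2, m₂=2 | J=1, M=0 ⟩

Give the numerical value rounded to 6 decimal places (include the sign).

√[3·3!1!1!/6! · 0!4!4!0!1!1!] = √(72/5)
  +(−1)^3/∏(3,0,1,1,0,0)! = -1/6  (running -1/6)
⟨..|..⟩ = √(72/5)·(-1/6) = -0.632456

−√(2/5) ≈ -0.632456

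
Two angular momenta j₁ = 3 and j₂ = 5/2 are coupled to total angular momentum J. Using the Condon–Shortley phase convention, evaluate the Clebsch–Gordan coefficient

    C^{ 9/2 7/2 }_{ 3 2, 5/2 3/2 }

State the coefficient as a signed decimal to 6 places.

+0.100504  (= +√(1/99))

j₁+j₂−J=1  J+j₁−j₂=5  J−j₁+j₂=4  j₁+j₂+J+1=11
(j₁±m₁, j₂±m₂, J±M) = (5,1,4,1,8,1)
P² = 921600/11
sum k=0..1:
  [0] +1/576 = 1/576
  [1] −1/720 = -1/720
S = 1/2880
C² = P²·S² = 1/99 ; C = +0.100504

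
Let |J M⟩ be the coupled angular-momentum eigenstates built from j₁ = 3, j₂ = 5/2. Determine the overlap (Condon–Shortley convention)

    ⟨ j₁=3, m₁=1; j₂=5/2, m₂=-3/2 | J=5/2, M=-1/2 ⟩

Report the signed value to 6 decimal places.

-0.169031

√[6·3!3!2!/9! · 4!2!1!4!2!3!] = √(576/35)
  +(−1)^0/∏(0,3,2,1,1,1)! = 1/12  (running 1/12)
  +(−1)^1/∏(1,2,1,0,2,2)! = -1/8  (running -1/24)
⟨..|..⟩ = √(576/35)·(-1/24) = -0.169031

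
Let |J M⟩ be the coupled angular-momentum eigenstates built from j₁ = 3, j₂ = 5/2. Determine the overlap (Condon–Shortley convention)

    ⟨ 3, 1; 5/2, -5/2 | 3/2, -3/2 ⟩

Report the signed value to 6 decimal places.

triangle: 4!×2!×1!/8! = 48/40320
(j±m)!: 4!×2!×0!×5!×0!×3! = 34560
prefactor² = (2J+1)×Δ×N² = 1152/7
  k=0: +1/(0!×4!×2!×0!×0!×1!) = 1/48
Σ = 1/48  ⇒  CG² = 1152/7×1/48² = 1/14
CG = +√(1/14) = +0.267261

+0.267261  (= +√(1/14))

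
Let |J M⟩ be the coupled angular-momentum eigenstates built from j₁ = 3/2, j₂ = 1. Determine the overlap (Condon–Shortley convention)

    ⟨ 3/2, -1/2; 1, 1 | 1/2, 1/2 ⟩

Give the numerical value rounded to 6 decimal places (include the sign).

triangle: 2!*1!*0!/4! = 2/24
(j±m)!: 1!*2!*2!*0!*1!*0! = 4
prefactor² = (2J+1)*Δ*N² = 2/3
  k=2: +1/(2!*0!*0!*0!*1!*0!) = 1/2
Σ = 1/2  ⇒  CG² = 2/3*1/2² = 1/6
CG = +√(1/6) = +0.408248

+0.408248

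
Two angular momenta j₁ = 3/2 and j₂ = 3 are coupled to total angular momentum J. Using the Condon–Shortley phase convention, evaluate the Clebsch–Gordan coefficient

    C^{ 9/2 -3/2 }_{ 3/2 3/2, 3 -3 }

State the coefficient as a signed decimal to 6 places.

+√(1/84) = +0.109109

triangle: 0!·3!·6!/10! = 4320/3628800
(j±m)!: 3!·0!·0!·6!·3!·6! = 18662400
prefactor² = (2J+1)·Δ·N² = 1555200/7
  k=0: +1/(0!·0!·0!·0!·3!·6!) = 1/4320
Σ = 1/4320  ⇒  CG² = 1555200/7·1/4320² = 1/84
CG = +√(1/84) = +0.109109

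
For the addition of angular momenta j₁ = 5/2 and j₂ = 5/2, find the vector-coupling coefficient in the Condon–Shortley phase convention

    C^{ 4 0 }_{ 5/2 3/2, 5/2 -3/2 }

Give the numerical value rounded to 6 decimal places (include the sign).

triangle: 1!*4!*4!/10! = 576/3628800
(j±m)!: 4!*1!*1!*4!*4!*4! = 331776
prefactor² = (2J+1)*Δ*N² = 82944/175
  k=0: +1/(0!*1!*1!*1!*3!*3!) = 1/36
  k=1: −1/(1!*0!*0!*0!*4!*4!) = -1/576
Σ = 5/192  ⇒  CG² = 82944/175*5/192² = 9/28
CG = +√(9/28) = +0.566947

+0.566947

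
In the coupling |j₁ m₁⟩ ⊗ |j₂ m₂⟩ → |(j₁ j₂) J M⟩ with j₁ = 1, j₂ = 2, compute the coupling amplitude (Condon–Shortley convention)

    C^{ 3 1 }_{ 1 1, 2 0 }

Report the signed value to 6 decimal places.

triangle: 0!*2!*4!/7! = 48/5040
(j±m)!: 2!*0!*2!*2!*4!*2! = 384
prefactor² = (2J+1)*Δ*N² = 128/5
  k=0: +1/(0!*0!*0!*2!*2!*2!) = 1/8
Σ = 1/8  ⇒  CG² = 128/5*1/8² = 2/5
CG = +√(2/5) = +0.632456

+0.632456  (= +√(2/5))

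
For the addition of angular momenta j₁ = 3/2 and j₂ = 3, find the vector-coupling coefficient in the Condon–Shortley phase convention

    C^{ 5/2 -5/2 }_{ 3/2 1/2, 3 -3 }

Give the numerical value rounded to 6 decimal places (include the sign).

+0.731925

j₁+j₂−J=2  J+j₁−j₂=1  J−j₁+j₂=4  j₁+j₂+J+1=8
(j₁±m₁, j₂±m₂, J±M) = (2,1,0,6,0,5)
P² = 8640/7
sum k=0..0:
  [0] +1/48 = 1/48
S = 1/48
C² = P²·S² = 15/28 ; C = +0.731925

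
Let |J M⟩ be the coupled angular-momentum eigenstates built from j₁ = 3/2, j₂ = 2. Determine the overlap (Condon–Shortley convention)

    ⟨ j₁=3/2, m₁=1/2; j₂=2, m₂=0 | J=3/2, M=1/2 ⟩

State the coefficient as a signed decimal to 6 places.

-0.447214  (= −√(1/5))

triangle: 2!·1!·2!/6! = 4/720
(j±m)!: 2!·1!·2!·2!·2!·1! = 16
prefactor² = (2J+1)·Δ·N² = 16/45
  k=0: +1/(0!·2!·1!·2!·0!·0!) = 1/4
  k=1: −1/(1!·1!·0!·1!·1!·1!) = -1
Σ = -3/4  ⇒  CG² = 16/45·(-3/4)² = 1/5
CG = −√(1/5) = -0.447214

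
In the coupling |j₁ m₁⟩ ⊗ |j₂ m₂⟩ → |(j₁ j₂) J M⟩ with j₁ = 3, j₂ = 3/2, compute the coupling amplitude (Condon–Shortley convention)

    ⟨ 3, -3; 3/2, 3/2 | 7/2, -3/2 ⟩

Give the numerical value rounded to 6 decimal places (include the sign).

−√(2/21) ≈ -0.308607

√[8·1!5!2!/9! · 0!6!3!0!2!5!] = √(38400/7)
  +(−1)^1/∏(1,0,5,2,0,0)! = -1/240  (running -1/240)
⟨..|..⟩ = √(38400/7)·(-1/240) = -0.308607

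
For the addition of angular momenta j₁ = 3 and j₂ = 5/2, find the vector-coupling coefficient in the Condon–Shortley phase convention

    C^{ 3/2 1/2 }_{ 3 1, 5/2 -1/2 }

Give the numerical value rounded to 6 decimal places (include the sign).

triangle: 4!*2!*1!/8! = 48/40320
(j±m)!: 4!*2!*2!*3!*2!*1! = 1152
prefactor² = (2J+1)*Δ*N² = 192/35
  k=1: −1/(1!*3!*1!*1!*1!*0!) = -1/6
  k=2: +1/(2!*2!*0!*0!*2!*1!) = 1/8
Σ = -1/24  ⇒  CG² = 192/35*(-1/24)² = 1/105
CG = −√(1/105) = -0.097590

−√(1/105) ≈ -0.097590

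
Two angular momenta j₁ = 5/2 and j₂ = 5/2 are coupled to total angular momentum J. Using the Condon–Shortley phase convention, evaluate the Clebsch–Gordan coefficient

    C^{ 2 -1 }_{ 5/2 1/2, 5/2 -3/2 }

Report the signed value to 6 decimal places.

−√(1/7) = -0.377964

triangle: 3!·2!·2!/8! = 24/40320
(j±m)!: 3!·2!·1!·4!·1!·3! = 1728
prefactor² = (2J+1)·Δ·N² = 36/7
  k=0: +1/(0!·3!·2!·1!·0!·1!) = 1/12
  k=1: −1/(1!·2!·1!·0!·1!·2!) = -1/4
Σ = -1/6  ⇒  CG² = 36/7·(-1/6)² = 1/7
CG = −√(1/7) = -0.377964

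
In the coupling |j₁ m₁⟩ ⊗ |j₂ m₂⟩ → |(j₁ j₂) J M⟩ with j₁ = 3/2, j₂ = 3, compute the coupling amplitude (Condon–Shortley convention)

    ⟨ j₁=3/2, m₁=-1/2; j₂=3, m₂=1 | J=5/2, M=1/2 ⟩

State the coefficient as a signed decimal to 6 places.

j₁+j₂−J=2  J+j₁−j₂=1  J−j₁+j₂=4  j₁+j₂+J+1=8
(j₁±m₁, j₂±m₂, J±M) = (1,2,4,2,3,2)
P² = 288/35
sum k=1..2:
  [1] −1/6 = -1/6
  [2] +1/8 = 1/8
S = -1/24
C² = P²·S² = 1/70 ; C = -0.119523

-0.119523  (= −√(1/70))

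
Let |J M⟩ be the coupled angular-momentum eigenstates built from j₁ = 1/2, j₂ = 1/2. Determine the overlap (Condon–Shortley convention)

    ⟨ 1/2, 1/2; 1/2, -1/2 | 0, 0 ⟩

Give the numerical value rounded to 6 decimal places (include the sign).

√[1·1!0!0!/2! · 1!0!0!1!0!0!] = √(1/2)
  +(−1)^0/∏(0,1,0,0,0,0)! = 1  (running 1)
⟨..|..⟩ = √(1/2)·(1) = +0.707107

+√(1/2) ≈ +0.707107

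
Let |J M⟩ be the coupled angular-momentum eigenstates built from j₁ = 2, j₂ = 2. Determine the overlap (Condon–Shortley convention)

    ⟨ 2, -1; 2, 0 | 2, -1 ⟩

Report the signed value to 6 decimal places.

√[5·2!2!2!/7! · 1!3!2!2!1!3!] = √(8/7)
  +(−1)^1/∏(1,1,2,1,0,1)! = -1/2  (running -1/2)
  +(−1)^2/∏(2,0,1,0,1,2)! = 1/4  (running -1/4)
⟨..|..⟩ = √(8/7)·(-1/4) = -0.267261

-0.267261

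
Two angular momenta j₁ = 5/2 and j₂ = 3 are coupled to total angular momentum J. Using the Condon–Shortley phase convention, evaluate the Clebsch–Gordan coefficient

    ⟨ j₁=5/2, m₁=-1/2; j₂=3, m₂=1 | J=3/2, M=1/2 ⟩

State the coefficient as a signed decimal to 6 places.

triangle: 4!*1!*2!/8! = 48/40320
(j±m)!: 2!*3!*4!*2!*2!*1! = 1152
prefactor² = (2J+1)*Δ*N² = 192/35
  k=2: +1/(2!*2!*1!*2!*0!*0!) = 1/8
  k=3: −1/(3!*1!*0!*1!*1!*1!) = -1/6
Σ = -1/24  ⇒  CG² = 192/35*(-1/24)² = 1/105
CG = −√(1/105) = -0.097590

-0.097590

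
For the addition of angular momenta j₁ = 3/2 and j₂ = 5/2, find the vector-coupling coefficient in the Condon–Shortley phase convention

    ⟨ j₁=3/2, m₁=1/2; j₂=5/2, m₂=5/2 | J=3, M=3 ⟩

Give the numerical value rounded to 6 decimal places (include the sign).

-0.790569  (= −√(5/8))

√[7·1!2!4!/8! · 2!1!5!0!6!0!] = √(1440)
  +(−1)^1/∏(1,0,0,4,2,0)! = -1/48  (running -1/48)
⟨..|..⟩ = √(1440)·(-1/48) = -0.790569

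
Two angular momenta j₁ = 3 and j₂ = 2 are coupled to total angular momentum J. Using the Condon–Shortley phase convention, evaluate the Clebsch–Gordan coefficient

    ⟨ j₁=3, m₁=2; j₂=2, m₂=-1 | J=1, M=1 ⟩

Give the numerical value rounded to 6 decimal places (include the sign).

√[3·4!2!0!/7! · 5!1!1!3!2!0!] = √(288/7)
  +(−1)^1/∏(1,3,0,0,2,0)! = -1/12  (running -1/12)
⟨..|..⟩ = √(288/7)·(-1/12) = -0.534522

-0.534522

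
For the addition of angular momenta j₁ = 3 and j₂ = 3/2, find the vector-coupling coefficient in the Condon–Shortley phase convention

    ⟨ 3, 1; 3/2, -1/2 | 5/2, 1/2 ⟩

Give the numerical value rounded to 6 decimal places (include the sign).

-0.119523

triangle: 2!·4!·1!/8! = 48/40320
(j±m)!: 4!·2!·1!·2!·3!·2! = 1152
prefactor² = (2J+1)·Δ·N² = 288/35
  k=0: +1/(0!·2!·2!·1!·2!·0!) = 1/8
  k=1: −1/(1!·1!·1!·0!·3!·1!) = -1/6
Σ = -1/24  ⇒  CG² = 288/35·(-1/24)² = 1/70
CG = −√(1/70) = -0.119523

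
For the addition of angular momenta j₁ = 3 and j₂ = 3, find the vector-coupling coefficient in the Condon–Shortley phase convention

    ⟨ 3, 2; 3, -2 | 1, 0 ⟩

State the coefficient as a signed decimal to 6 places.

-0.377964  (= −√(1/7))

triangle: 5!×1!×1!/8! = 120/40320
(j±m)!: 5!×1!×1!×5!×1!×1! = 14400
prefactor² = (2J+1)×Δ×N² = 900/7
  k=0: +1/(0!×5!×1!×1!×0!×0!) = 1/120
  k=1: −1/(1!×4!×0!×0!×1!×1!) = -1/24
Σ = -1/30  ⇒  CG² = 900/7×(-1/30)² = 1/7
CG = −√(1/7) = -0.377964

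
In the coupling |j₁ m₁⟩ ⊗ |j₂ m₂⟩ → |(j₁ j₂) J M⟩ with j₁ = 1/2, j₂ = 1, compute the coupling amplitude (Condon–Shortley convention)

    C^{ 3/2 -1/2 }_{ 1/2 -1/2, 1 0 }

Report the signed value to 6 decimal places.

√[4·0!1!2!/4! · 0!1!1!1!1!2!] = √(2/3)
  +(−1)^0/∏(0,0,1,1,0,1)! = 1  (running 1)
⟨..|..⟩ = √(2/3)·(1) = +0.816497

+√(2/3) = +0.816497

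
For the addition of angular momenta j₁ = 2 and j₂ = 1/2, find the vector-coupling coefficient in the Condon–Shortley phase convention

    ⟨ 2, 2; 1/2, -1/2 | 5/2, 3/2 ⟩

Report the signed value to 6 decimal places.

+√(1/5) ≈ +0.447214

triangle: 0!*4!*1!/6! = 24/720
(j±m)!: 4!*0!*0!*1!*4!*1! = 576
prefactor² = (2J+1)*Δ*N² = 576/5
  k=0: +1/(0!*0!*0!*0!*4!*1!) = 1/24
Σ = 1/24  ⇒  CG² = 576/5*1/24² = 1/5
CG = +√(1/5) = +0.447214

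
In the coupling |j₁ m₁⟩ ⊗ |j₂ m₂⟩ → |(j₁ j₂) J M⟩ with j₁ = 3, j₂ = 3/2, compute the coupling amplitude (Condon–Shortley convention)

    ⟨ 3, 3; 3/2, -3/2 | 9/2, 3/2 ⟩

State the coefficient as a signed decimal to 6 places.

triangle: 0!*6!*3!/10! = 4320/3628800
(j±m)!: 6!*0!*0!*3!*6!*3! = 18662400
prefactor² = (2J+1)*Δ*N² = 1555200/7
  k=0: +1/(0!*0!*0!*0!*6!*3!) = 1/4320
Σ = 1/4320  ⇒  CG² = 1555200/7*1/4320² = 1/84
CG = +√(1/84) = +0.109109

+0.109109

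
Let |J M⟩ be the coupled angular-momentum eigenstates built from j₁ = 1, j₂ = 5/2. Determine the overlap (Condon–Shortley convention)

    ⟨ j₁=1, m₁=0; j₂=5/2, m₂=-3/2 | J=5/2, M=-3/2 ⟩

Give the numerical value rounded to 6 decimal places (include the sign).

+√(9/35) = +0.507093

triangle: 1!·1!·4!/7! = 24/5040
(j±m)!: 1!·1!·1!·4!·1!·4! = 576
prefactor² = (2J+1)·Δ·N² = 576/35
  k=0: +1/(0!·1!·1!·1!·0!·3!) = 1/6
  k=1: −1/(1!·0!·0!·0!·1!·4!) = -1/24
Σ = 1/8  ⇒  CG² = 576/35·1/8² = 9/35
CG = +√(9/35) = +0.507093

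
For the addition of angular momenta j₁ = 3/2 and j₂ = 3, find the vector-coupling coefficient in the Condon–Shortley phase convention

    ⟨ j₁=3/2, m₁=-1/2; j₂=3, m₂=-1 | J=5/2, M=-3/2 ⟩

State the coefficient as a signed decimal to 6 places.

triangle: 2!*1!*4!/8! = 48/40320
(j±m)!: 1!*2!*2!*4!*1!*4! = 2304
prefactor² = (2J+1)*Δ*N² = 576/35
  k=1: −1/(1!*1!*1!*1!*0!*3!) = -1/6
  k=2: +1/(2!*0!*0!*0!*1!*4!) = 1/48
Σ = -7/48  ⇒  CG² = 576/35*(-7/48)² = 7/20
CG = −√(7/20) = -0.591608

−√(7/20) = -0.591608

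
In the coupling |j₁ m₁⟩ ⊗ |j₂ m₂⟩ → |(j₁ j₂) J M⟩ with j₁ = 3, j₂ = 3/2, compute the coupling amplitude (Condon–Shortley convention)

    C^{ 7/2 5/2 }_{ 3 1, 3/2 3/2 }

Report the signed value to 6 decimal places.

√[8·1!5!2!/9! · 4!2!3!0!6!1!] = √(7680/7)
  +(−1)^1/∏(1,0,1,2,4,0)! = -1/48  (running -1/48)
⟨..|..⟩ = √(7680/7)·(-1/48) = -0.690066

-0.690066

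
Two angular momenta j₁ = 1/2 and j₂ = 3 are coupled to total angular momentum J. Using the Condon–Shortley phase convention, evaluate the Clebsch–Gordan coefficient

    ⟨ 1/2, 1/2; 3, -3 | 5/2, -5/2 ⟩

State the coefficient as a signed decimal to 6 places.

√[6·1!0!5!/7! · 1!0!0!6!0!5!] = √(86400/7)
  +(−1)^0/∏(0,1,0,0,0,5)! = 1/120  (running 1/120)
⟨..|..⟩ = √(86400/7)·(1/120) = +0.925820

+0.925820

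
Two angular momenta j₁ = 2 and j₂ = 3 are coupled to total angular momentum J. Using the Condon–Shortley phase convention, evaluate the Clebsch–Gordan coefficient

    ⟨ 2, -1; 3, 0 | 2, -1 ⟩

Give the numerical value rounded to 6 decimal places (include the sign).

j₁+j₂−J=3  J+j₁−j₂=1  J−j₁+j₂=3  j₁+j₂+J+1=8
(j₁±m₁, j₂±m₂, J±M) = (1,3,3,3,1,3)
P² = 81/14
sum k=2..3:
  [2] +1/4 = 1/4
  [3] −1/36 = -1/36
S = 2/9
C² = P²·S² = 2/7 ; C = +0.534522

+√(2/7) ≈ +0.534522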